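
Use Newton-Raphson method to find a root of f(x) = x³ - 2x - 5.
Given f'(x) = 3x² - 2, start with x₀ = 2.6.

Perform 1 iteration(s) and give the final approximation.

f(x) = x³ - 2x - 5
f'(x) = 3x² - 2
x₀ = 2.6

Newton-Raphson formula: x_{n+1} = x_n - f(x_n)/f'(x_n)

Iteration 1:
  f(2.600000) = 7.376000
  f'(2.600000) = 18.280000
  x_1 = 2.600000 - 7.376000/18.280000 = 2.196499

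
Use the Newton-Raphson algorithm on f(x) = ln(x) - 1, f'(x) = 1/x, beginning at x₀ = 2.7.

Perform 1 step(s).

f(x) = ln(x) - 1
f'(x) = 1/x
x₀ = 2.7

Newton-Raphson formula: x_{n+1} = x_n - f(x_n)/f'(x_n)

Iteration 1:
  f(2.700000) = -0.006748
  f'(2.700000) = 0.370370
  x_1 = 2.700000 - (-0.006748)/0.370370 = 2.718220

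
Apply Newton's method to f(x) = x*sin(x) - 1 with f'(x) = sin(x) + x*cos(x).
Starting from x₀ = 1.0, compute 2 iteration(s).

f(x) = x*sin(x) - 1
f'(x) = sin(x) + x*cos(x)
x₀ = 1.0

Newton-Raphson formula: x_{n+1} = x_n - f(x_n)/f'(x_n)

Iteration 1:
  f(1.000000) = -0.158529
  f'(1.000000) = 1.381773
  x_1 = 1.000000 - (-0.158529)/1.381773 = 1.114729
Iteration 2:
  f(1.114729) = 0.000794
  f'(1.114729) = 1.388741
  x_2 = 1.114729 - 0.000794/1.388741 = 1.114157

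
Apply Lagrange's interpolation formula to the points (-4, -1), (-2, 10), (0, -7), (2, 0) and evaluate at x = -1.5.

Lagrange interpolation formula:
P(x) = Σ yᵢ × Lᵢ(x)
where Lᵢ(x) = Π_{j≠i} (x - xⱼ)/(xᵢ - xⱼ)

L_0(-1.5) = (-1.5 - (-2))/(-4 - (-2)) × (-1.5 - 0)/(-4 - 0) × (-1.5 - 2)/(-4 - 2) = -0.054688
L_1(-1.5) = (-1.5 - (-4))/(-2 - (-4)) × (-1.5 - 0)/(-2 - 0) × (-1.5 - 2)/(-2 - 2) = 0.820312
L_2(-1.5) = (-1.5 - (-4))/(0 - (-4)) × (-1.5 - (-2))/(0 - (-2)) × (-1.5 - 2)/(0 - 2) = 0.273438
L_3(-1.5) = (-1.5 - (-4))/(2 - (-4)) × (-1.5 - (-2))/(2 - (-2)) × (-1.5 - 0)/(2 - 0) = -0.039062

P(-1.5) = (-1)×L_0(-1.5) + 10×L_1(-1.5) + (-7)×L_2(-1.5) + 0×L_3(-1.5)
P(-1.5) = 6.343750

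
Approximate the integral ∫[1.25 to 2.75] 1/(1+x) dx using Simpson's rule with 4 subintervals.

f(x) = 1/(1+x)
a = 1.25, b = 2.75, n = 4
h = (b - a)/n = 0.375000

Simpson's rule: (h/3)[f(x₀) + 4f(x₁) + 2f(x₂) + ... + f(xₙ)]

x_0 = 1.2500, f(x_0) = 0.444444, coefficient = 1
x_1 = 1.6250, f(x_1) = 0.380952, coefficient = 4
x_2 = 2.0000, f(x_2) = 0.333333, coefficient = 2
x_3 = 2.3750, f(x_3) = 0.296296, coefficient = 4
x_4 = 2.7500, f(x_4) = 0.266667, coefficient = 1

I ≈ (0.375000/3) × 4.086772 = 0.510847
Exact value: 0.510826
Error: 0.000021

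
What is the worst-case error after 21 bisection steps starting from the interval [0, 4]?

Bisection error bound: |error| ≤ (b-a)/2^n
|error| ≤ (4 - 0)/2^21 = 4/2^21
|error| ≤ 0.0000019073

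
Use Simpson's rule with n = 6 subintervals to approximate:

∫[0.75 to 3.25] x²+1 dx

f(x) = x²+1
a = 0.75, b = 3.25, n = 6
h = (b - a)/n = 0.416667

Simpson's rule: (h/3)[f(x₀) + 4f(x₁) + 2f(x₂) + ... + f(xₙ)]

x_0 = 0.7500, f(x_0) = 1.562500, coefficient = 1
x_1 = 1.1667, f(x_1) = 2.361111, coefficient = 4
x_2 = 1.5833, f(x_2) = 3.506944, coefficient = 2
x_3 = 2.0000, f(x_3) = 5.000000, coefficient = 4
x_4 = 2.4167, f(x_4) = 6.840278, coefficient = 2
x_5 = 2.8333, f(x_5) = 9.027778, coefficient = 4
x_6 = 3.2500, f(x_6) = 11.562500, coefficient = 1

I ≈ (0.416667/3) × 99.375000 = 13.802083
Exact value: 13.802083
Error: 0.000000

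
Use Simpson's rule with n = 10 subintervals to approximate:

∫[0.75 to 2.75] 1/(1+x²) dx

f(x) = 1/(1+x²)
a = 0.75, b = 2.75, n = 10
h = (b - a)/n = 0.200000

Simpson's rule: (h/3)[f(x₀) + 4f(x₁) + 2f(x₂) + ... + f(xₙ)]

x_0 = 0.7500, f(x_0) = 0.640000, coefficient = 1
x_1 = 0.9500, f(x_1) = 0.525624, coefficient = 4
x_2 = 1.1500, f(x_2) = 0.430571, coefficient = 2
x_3 = 1.3500, f(x_3) = 0.354296, coefficient = 4
x_4 = 1.5500, f(x_4) = 0.293902, coefficient = 2
x_5 = 1.7500, f(x_5) = 0.246154, coefficient = 4
x_6 = 1.9500, f(x_6) = 0.208225, coefficient = 2
x_7 = 2.1500, f(x_7) = 0.177857, coefficient = 4
x_8 = 2.3500, f(x_8) = 0.153315, coefficient = 2
x_9 = 2.5500, f(x_9) = 0.133289, coefficient = 4
x_10 = 2.7500, f(x_10) = 0.116788, coefficient = 1

I ≈ (0.200000/3) × 8.677691 = 0.578513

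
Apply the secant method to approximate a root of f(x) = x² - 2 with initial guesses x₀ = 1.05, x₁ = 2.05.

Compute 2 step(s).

f(x) = x² - 2
x₀ = 1.05, x₁ = 2.05

Secant formula: x_{n+1} = x_n - f(x_n)(x_n - x_{n-1})/(f(x_n) - f(x_{n-1}))

Iteration 1:
  f(1.050000) = -0.897500
  f(2.050000) = 2.202500
  x_2 = 2.050000 - 2.202500×(2.050000 - 1.050000)/(2.202500 - (-0.897500))
       = 1.339516
Iteration 2:
  f(2.050000) = 2.202500
  f(1.339516) = -0.205697
  x_3 = 1.339516 - (-0.205697)×(1.339516 - 2.050000)/(-0.205697 - 2.202500)
       = 1.400202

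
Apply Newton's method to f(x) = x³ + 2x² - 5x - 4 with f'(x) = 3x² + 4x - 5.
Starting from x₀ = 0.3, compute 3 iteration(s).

f(x) = x³ + 2x² - 5x - 4
f'(x) = 3x² + 4x - 5
x₀ = 0.3

Newton-Raphson formula: x_{n+1} = x_n - f(x_n)/f'(x_n)

Iteration 1:
  f(0.300000) = -5.293000
  f'(0.300000) = -3.530000
  x_1 = 0.300000 - (-5.293000)/(-3.530000) = -1.199433
Iteration 2:
  f(-1.199433) = 3.148895
  f'(-1.199433) = -5.481812
  x_2 = -1.199433 - 3.148895/(-5.481812) = -0.625008
Iteration 3:
  f(-0.625008) = -0.337843
  f'(-0.625008) = -6.328127
  x_3 = -0.625008 - (-0.337843)/(-6.328127) = -0.678395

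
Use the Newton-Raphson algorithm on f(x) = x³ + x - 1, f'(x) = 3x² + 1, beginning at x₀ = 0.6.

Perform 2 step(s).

f(x) = x³ + x - 1
f'(x) = 3x² + 1
x₀ = 0.6

Newton-Raphson formula: x_{n+1} = x_n - f(x_n)/f'(x_n)

Iteration 1:
  f(0.600000) = -0.184000
  f'(0.600000) = 2.080000
  x_1 = 0.600000 - (-0.184000)/2.080000 = 0.688462
Iteration 2:
  f(0.688462) = 0.014778
  f'(0.688462) = 2.421938
  x_2 = 0.688462 - 0.014778/2.421938 = 0.682360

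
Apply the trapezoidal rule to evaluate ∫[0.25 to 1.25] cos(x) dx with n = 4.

f(x) = cos(x)
a = 0.25, b = 1.25, n = 4
h = (b - a)/n = 0.250000

Trapezoidal rule: (h/2)[f(x₀) + 2f(x₁) + 2f(x₂) + ... + f(xₙ)]

x_0 = 0.2500, f(x_0) = 0.968912, coefficient = 1
x_1 = 0.5000, f(x_1) = 0.877583, coefficient = 2
x_2 = 0.7500, f(x_2) = 0.731689, coefficient = 2
x_3 = 1.0000, f(x_3) = 0.540302, coefficient = 2
x_4 = 1.2500, f(x_4) = 0.315322, coefficient = 1

I ≈ (0.250000/2) × 5.583382 = 0.697923
Exact value: 0.701581
Error: 0.003658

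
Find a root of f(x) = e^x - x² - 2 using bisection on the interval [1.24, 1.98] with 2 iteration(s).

f(x) = e^x - x² - 2
Initial interval: [1.24, 1.98]

Iteration 1:
  c_1 = (1.240000 + 1.980000)/2 = 1.610000
  f(c_1) = f(1.610000) = 0.410711
  f(a) × f(c) < 0, new interval: [1.240000, 1.610000]
Iteration 2:
  c_2 = (1.240000 + 1.610000)/2 = 1.425000
  f(c_2) = f(1.425000) = 0.127233
  f(a) × f(c) < 0, new interval: [1.240000, 1.425000]

After 2 iteration(s), the approximation is c_2 = 1.425000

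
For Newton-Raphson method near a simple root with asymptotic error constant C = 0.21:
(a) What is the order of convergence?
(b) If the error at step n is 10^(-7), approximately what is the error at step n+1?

(a) Newton-Raphson has quadratic (order 2) convergence near simple roots.
    This means |e_{n+1}| ≈ C|e_n|².

(b) With |e_n| = 10^(-7) and C = 0.21:
    |e_{n+1}| ≈ 0.21 × (10^(-7))² = 0.21 × 10^(-14)

(a) 2 (quadratic); (b) |e_{n+1}| ≈ 2.100e-15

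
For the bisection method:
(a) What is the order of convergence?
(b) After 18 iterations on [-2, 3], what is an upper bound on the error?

(a) Bisection has linear (order 1) convergence; the error is halved each step.

(b) Error bound = (b-a)/2^n = (3 - (-2))/2^{18}
    = 5/2^{18}

(a) 1 (linear); (b) error ≤ 1.91e-05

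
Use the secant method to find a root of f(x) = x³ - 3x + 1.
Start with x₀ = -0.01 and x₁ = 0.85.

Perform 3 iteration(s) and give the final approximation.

f(x) = x³ - 3x + 1
x₀ = -0.01, x₁ = 0.85

Secant formula: x_{n+1} = x_n - f(x_n)(x_n - x_{n-1})/(f(x_n) - f(x_{n-1}))

Iteration 1:
  f(-0.010000) = 1.029999
  f(0.850000) = -0.935875
  x_2 = 0.850000 - (-0.935875)×(0.850000 - (-0.010000))/(-0.935875 - 1.029999)
       = 0.440588
Iteration 2:
  f(0.850000) = -0.935875
  f(0.440588) = -0.236238
  x_3 = 0.440588 - (-0.236238)×(0.440588 - 0.850000)/(-0.236238 - (-0.935875))
       = 0.302347
Iteration 3:
  f(0.440588) = -0.236238
  f(0.302347) = 0.120598
  x_4 = 0.302347 - 0.120598×(0.302347 - 0.440588)/(0.120598 - (-0.236238))
       = 0.349068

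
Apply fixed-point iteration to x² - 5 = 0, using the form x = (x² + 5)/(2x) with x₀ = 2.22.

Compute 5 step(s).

Equation: x² - 5 = 0
Fixed-point form: x = (x² + 5)/(2x)
x₀ = 2.22

x_1 = g(2.220000) = 2.236126
x_2 = g(2.236126) = 2.236068
x_3 = g(2.236068) = 2.236068
x_4 = g(2.236068) = 2.236068
x_5 = g(2.236068) = 2.236068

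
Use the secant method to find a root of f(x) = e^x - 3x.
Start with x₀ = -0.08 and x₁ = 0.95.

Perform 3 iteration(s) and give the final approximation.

f(x) = e^x - 3x
x₀ = -0.08, x₁ = 0.95

Secant formula: x_{n+1} = x_n - f(x_n)(x_n - x_{n-1})/(f(x_n) - f(x_{n-1}))

Iteration 1:
  f(-0.080000) = 1.163116
  f(0.950000) = -0.264290
  x_2 = 0.950000 - (-0.264290)×(0.950000 - (-0.080000))/(-0.264290 - 1.163116)
       = 0.759291
Iteration 2:
  f(0.950000) = -0.264290
  f(0.759291) = -0.141112
  x_3 = 0.759291 - (-0.141112)×(0.759291 - 0.950000)/(-0.141112 - (-0.264290))
       = 0.540815
Iteration 3:
  f(0.759291) = -0.141112
  f(0.540815) = 0.094960
  x_4 = 0.540815 - 0.094960×(0.540815 - 0.759291)/(0.094960 - (-0.141112))
       = 0.628697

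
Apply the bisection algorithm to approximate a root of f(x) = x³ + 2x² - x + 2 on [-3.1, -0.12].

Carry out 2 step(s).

f(x) = x³ + 2x² - x + 2
Initial interval: [-3.1, -0.12]

Iteration 1:
  c_1 = (-3.100000 + (-0.120000))/2 = -1.610000
  f(c_1) = f(-1.610000) = 4.620919
  f(a) × f(c) < 0, new interval: [-3.100000, -1.610000]
Iteration 2:
  c_2 = (-3.100000 + (-1.610000))/2 = -2.355000
  f(c_2) = f(-2.355000) = 2.386161
  f(a) × f(c) < 0, new interval: [-3.100000, -2.355000]

After 2 iteration(s), the approximation is c_2 = -2.355000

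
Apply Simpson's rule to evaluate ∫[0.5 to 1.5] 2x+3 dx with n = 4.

f(x) = 2x+3
a = 0.5, b = 1.5, n = 4
h = (b - a)/n = 0.250000

Simpson's rule: (h/3)[f(x₀) + 4f(x₁) + 2f(x₂) + ... + f(xₙ)]

x_0 = 0.5000, f(x_0) = 4.000000, coefficient = 1
x_1 = 0.7500, f(x_1) = 4.500000, coefficient = 4
x_2 = 1.0000, f(x_2) = 5.000000, coefficient = 2
x_3 = 1.2500, f(x_3) = 5.500000, coefficient = 4
x_4 = 1.5000, f(x_4) = 6.000000, coefficient = 1

I ≈ (0.250000/3) × 60.000000 = 5.000000
Exact value: 5.000000
Error: 0.000000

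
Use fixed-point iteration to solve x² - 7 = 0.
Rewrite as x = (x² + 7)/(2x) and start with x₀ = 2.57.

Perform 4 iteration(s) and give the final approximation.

Equation: x² - 7 = 0
Fixed-point form: x = (x² + 7)/(2x)
x₀ = 2.57

x_1 = g(2.570000) = 2.646868
x_2 = g(2.646868) = 2.645752
x_3 = g(2.645752) = 2.645751
x_4 = g(2.645751) = 2.645751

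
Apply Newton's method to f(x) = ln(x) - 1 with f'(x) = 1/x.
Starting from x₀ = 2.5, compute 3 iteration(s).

f(x) = ln(x) - 1
f'(x) = 1/x
x₀ = 2.5

Newton-Raphson formula: x_{n+1} = x_n - f(x_n)/f'(x_n)

Iteration 1:
  f(2.500000) = -0.083709
  f'(2.500000) = 0.400000
  x_1 = 2.500000 - (-0.083709)/0.400000 = 2.709273
Iteration 2:
  f(2.709273) = -0.003320
  f'(2.709273) = 0.369103
  x_2 = 2.709273 - (-0.003320)/0.369103 = 2.718267
Iteration 3:
  f(2.718267) = -0.000005
  f'(2.718267) = 0.367881
  x_3 = 2.718267 - (-0.000005)/0.367881 = 2.718282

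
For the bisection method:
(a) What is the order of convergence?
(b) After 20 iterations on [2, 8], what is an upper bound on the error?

(a) Bisection has linear (order 1) convergence; the error is halved each step.

(b) Error bound = (b-a)/2^n = (8 - 2)/2^{20}
    = 6/2^{20}

(a) 1 (linear); (b) error ≤ 5.72e-06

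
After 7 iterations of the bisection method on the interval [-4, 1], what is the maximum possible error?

Bisection error bound: |error| ≤ (b-a)/2^n
|error| ≤ (1 - (-4))/2^7 = 5/2^7
|error| ≤ 0.0390625000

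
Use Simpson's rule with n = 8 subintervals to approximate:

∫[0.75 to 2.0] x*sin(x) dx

f(x) = x*sin(x)
a = 0.75, b = 2.0, n = 8
h = (b - a)/n = 0.156250

Simpson's rule: (h/3)[f(x₀) + 4f(x₁) + 2f(x₂) + ... + f(xₙ)]

x_0 = 0.7500, f(x_0) = 0.511229, coefficient = 1
x_1 = 0.9062, f(x_1) = 0.713397, coefficient = 4
x_2 = 1.0625, f(x_2) = 0.928173, coefficient = 2
x_3 = 1.2188, f(x_3) = 1.144003, coefficient = 4
x_4 = 1.3750, f(x_4) = 1.348728, coefficient = 2
x_5 = 1.5312, f(x_5) = 1.530053, coefficient = 4
x_6 = 1.6875, f(x_6) = 1.676021, coefficient = 2
x_7 = 1.8438, f(x_7) = 1.775492, coefficient = 4
x_8 = 2.0000, f(x_8) = 1.818595, coefficient = 1

I ≈ (0.156250/3) × 30.887449 = 1.608721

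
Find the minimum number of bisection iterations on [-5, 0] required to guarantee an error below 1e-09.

We need (b-a)/2^n ≤ 1e-09
(0 - (-5))/2^n ≤ 1e-09
5/2^n ≤ 1e-09
2^n ≥ 5000000000
n ≥ log₂(5000000000) = 32.22
n ≥ 33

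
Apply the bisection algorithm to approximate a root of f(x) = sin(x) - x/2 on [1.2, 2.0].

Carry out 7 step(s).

f(x) = sin(x) - x/2
Initial interval: [1.2, 2.0]

Iteration 1:
  c_1 = (1.200000 + 2.000000)/2 = 1.600000
  f(c_1) = f(1.600000) = 0.199574
  f(a) × f(c) ≥ 0, new interval: [1.600000, 2.000000]
Iteration 2:
  c_2 = (1.600000 + 2.000000)/2 = 1.800000
  f(c_2) = f(1.800000) = 0.073848
  f(a) × f(c) ≥ 0, new interval: [1.800000, 2.000000]
Iteration 3:
  c_3 = (1.800000 + 2.000000)/2 = 1.900000
  f(c_3) = f(1.900000) = -0.003700
  f(a) × f(c) < 0, new interval: [1.800000, 1.900000]
Iteration 4:
  c_4 = (1.800000 + 1.900000)/2 = 1.850000
  f(c_4) = f(1.850000) = 0.036275
  f(a) × f(c) ≥ 0, new interval: [1.850000, 1.900000]
Iteration 5:
  c_5 = (1.850000 + 1.900000)/2 = 1.875000
  f(c_5) = f(1.875000) = 0.016586
  f(a) × f(c) ≥ 0, new interval: [1.875000, 1.900000]
Iteration 6:
  c_6 = (1.875000 + 1.900000)/2 = 1.887500
  f(c_6) = f(1.887500) = 0.006517
  f(a) × f(c) ≥ 0, new interval: [1.887500, 1.900000]
Iteration 7:
  c_7 = (1.887500 + 1.900000)/2 = 1.893750
  f(c_7) = f(1.893750) = 0.001427
  f(a) × f(c) ≥ 0, new interval: [1.893750, 1.900000]

After 7 iteration(s), the approximation is c_7 = 1.893750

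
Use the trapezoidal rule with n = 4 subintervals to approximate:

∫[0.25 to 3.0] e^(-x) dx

f(x) = e^(-x)
a = 0.25, b = 3.0, n = 4
h = (b - a)/n = 0.687500

Trapezoidal rule: (h/2)[f(x₀) + 2f(x₁) + 2f(x₂) + ... + f(xₙ)]

x_0 = 0.2500, f(x_0) = 0.778801, coefficient = 1
x_1 = 0.9375, f(x_1) = 0.391606, coefficient = 2
x_2 = 1.6250, f(x_2) = 0.196912, coefficient = 2
x_3 = 2.3125, f(x_3) = 0.099013, coefficient = 2
x_4 = 3.0000, f(x_4) = 0.049787, coefficient = 1

I ≈ (0.687500/2) × 2.203649 = 0.757504
Exact value: 0.729014
Error: 0.028491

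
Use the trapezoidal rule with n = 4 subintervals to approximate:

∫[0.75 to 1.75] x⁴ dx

f(x) = x⁴
a = 0.75, b = 1.75, n = 4
h = (b - a)/n = 0.250000

Trapezoidal rule: (h/2)[f(x₀) + 2f(x₁) + 2f(x₂) + ... + f(xₙ)]

x_0 = 0.7500, f(x_0) = 0.316406, coefficient = 1
x_1 = 1.0000, f(x_1) = 1.000000, coefficient = 2
x_2 = 1.2500, f(x_2) = 2.441406, coefficient = 2
x_3 = 1.5000, f(x_3) = 5.062500, coefficient = 2
x_4 = 1.7500, f(x_4) = 9.378906, coefficient = 1

I ≈ (0.250000/2) × 26.703125 = 3.337891
Exact value: 3.235156
Error: 0.102734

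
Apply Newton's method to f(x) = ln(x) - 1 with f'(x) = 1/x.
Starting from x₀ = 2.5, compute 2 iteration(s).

f(x) = ln(x) - 1
f'(x) = 1/x
x₀ = 2.5

Newton-Raphson formula: x_{n+1} = x_n - f(x_n)/f'(x_n)

Iteration 1:
  f(2.500000) = -0.083709
  f'(2.500000) = 0.400000
  x_1 = 2.500000 - (-0.083709)/0.400000 = 2.709273
Iteration 2:
  f(2.709273) = -0.003320
  f'(2.709273) = 0.369103
  x_2 = 2.709273 - (-0.003320)/0.369103 = 2.718267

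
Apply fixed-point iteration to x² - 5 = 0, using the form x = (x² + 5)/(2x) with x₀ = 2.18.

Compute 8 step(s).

Equation: x² - 5 = 0
Fixed-point form: x = (x² + 5)/(2x)
x₀ = 2.18

x_1 = g(2.180000) = 2.236789
x_2 = g(2.236789) = 2.236068
x_3 = g(2.236068) = 2.236068
x_4 = g(2.236068) = 2.236068
x_5 = g(2.236068) = 2.236068
x_6 = g(2.236068) = 2.236068
x_7 = g(2.236068) = 2.236068
x_8 = g(2.236068) = 2.236068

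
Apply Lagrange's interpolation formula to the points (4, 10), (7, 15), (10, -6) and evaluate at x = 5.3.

Lagrange interpolation formula:
P(x) = Σ yᵢ × Lᵢ(x)
where Lᵢ(x) = Π_{j≠i} (x - xⱼ)/(xᵢ - xⱼ)

L_0(5.3) = (5.3 - 7)/(4 - 7) × (5.3 - 10)/(4 - 10) = 0.443889
L_1(5.3) = (5.3 - 4)/(7 - 4) × (5.3 - 10)/(7 - 10) = 0.678889
L_2(5.3) = (5.3 - 4)/(10 - 4) × (5.3 - 7)/(10 - 7) = -0.122778

P(5.3) = 10×L_0(5.3) + 15×L_1(5.3) + (-6)×L_2(5.3)
P(5.3) = 15.358889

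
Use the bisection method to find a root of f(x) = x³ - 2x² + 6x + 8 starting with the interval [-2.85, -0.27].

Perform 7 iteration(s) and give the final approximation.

f(x) = x³ - 2x² + 6x + 8
Initial interval: [-2.85, -0.27]

Iteration 1:
  c_1 = (-2.850000 + (-0.270000))/2 = -1.560000
  f(c_1) = f(-1.560000) = -10.023616
  f(a) × f(c) ≥ 0, new interval: [-1.560000, -0.270000]
Iteration 2:
  c_2 = (-1.560000 + (-0.270000))/2 = -0.915000
  f(c_2) = f(-0.915000) = 0.069489
  f(a) × f(c) < 0, new interval: [-1.560000, -0.915000]
Iteration 3:
  c_3 = (-1.560000 + (-0.915000))/2 = -1.237500
  f(c_3) = f(-1.237500) = -4.382928
  f(a) × f(c) ≥ 0, new interval: [-1.237500, -0.915000]
Iteration 4:
  c_4 = (-1.237500 + (-0.915000))/2 = -1.076250
  f(c_4) = f(-1.076250) = -2.020764
  f(a) × f(c) ≥ 0, new interval: [-1.076250, -0.915000]
Iteration 5:
  c_5 = (-1.076250 + (-0.915000))/2 = -0.995625
  f(c_5) = f(-0.995625) = -0.943221
  f(a) × f(c) ≥ 0, new interval: [-0.995625, -0.915000]
Iteration 6:
  c_6 = (-0.995625 + (-0.915000))/2 = -0.955313
  f(c_6) = f(-0.955313) = -0.428958
  f(a) × f(c) ≥ 0, new interval: [-0.955313, -0.915000]
Iteration 7:
  c_7 = (-0.955313 + (-0.915000))/2 = -0.935156
  f(c_7) = f(-0.935156) = -0.177782
  f(a) × f(c) ≥ 0, new interval: [-0.935156, -0.915000]

After 7 iteration(s), the approximation is c_7 = -0.935156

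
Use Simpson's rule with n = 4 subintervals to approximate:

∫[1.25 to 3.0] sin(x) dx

f(x) = sin(x)
a = 1.25, b = 3.0, n = 4
h = (b - a)/n = 0.437500

Simpson's rule: (h/3)[f(x₀) + 4f(x₁) + 2f(x₂) + ... + f(xₙ)]

x_0 = 1.2500, f(x_0) = 0.948985, coefficient = 1
x_1 = 1.6875, f(x_1) = 0.993198, coefficient = 4
x_2 = 2.1250, f(x_2) = 0.850320, coefficient = 2
x_3 = 2.5625, f(x_3) = 0.547265, coefficient = 4
x_4 = 3.0000, f(x_4) = 0.141120, coefficient = 1

I ≈ (0.437500/3) × 8.952595 = 1.305587
Exact value: 1.305315
Error: 0.000272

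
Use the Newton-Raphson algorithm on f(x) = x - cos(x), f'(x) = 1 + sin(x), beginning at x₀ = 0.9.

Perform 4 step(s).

f(x) = x - cos(x)
f'(x) = 1 + sin(x)
x₀ = 0.9

Newton-Raphson formula: x_{n+1} = x_n - f(x_n)/f'(x_n)

Iteration 1:
  f(0.900000) = 0.278390
  f'(0.900000) = 1.783327
  x_1 = 0.900000 - 0.278390/1.783327 = 0.743893
Iteration 2:
  f(0.743893) = 0.008055
  f'(0.743893) = 1.677158
  x_2 = 0.743893 - 0.008055/1.677158 = 0.739090
Iteration 3:
  f(0.739090) = 0.000008
  f'(0.739090) = 1.673616
  x_3 = 0.739090 - 0.000008/1.673616 = 0.739085
Iteration 4:
  f(0.739085) = 0.000000
  f'(0.739085) = 1.673612
  x_4 = 0.739085 - 0.000000/1.673612 = 0.739085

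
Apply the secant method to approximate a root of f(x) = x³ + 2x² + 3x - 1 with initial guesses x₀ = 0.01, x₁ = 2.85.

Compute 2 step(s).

f(x) = x³ + 2x² + 3x - 1
x₀ = 0.01, x₁ = 2.85

Secant formula: x_{n+1} = x_n - f(x_n)(x_n - x_{n-1})/(f(x_n) - f(x_{n-1}))

Iteration 1:
  f(0.010000) = -0.969799
  f(2.850000) = 46.944125
  x_2 = 2.850000 - 46.944125×(2.850000 - 0.010000)/(46.944125 - (-0.969799))
       = 0.067483
Iteration 2:
  f(2.850000) = 46.944125
  f(0.067483) = -0.788136
  x_3 = 0.067483 - (-0.788136)×(0.067483 - 2.850000)/(-0.788136 - 46.944125)
       = 0.113427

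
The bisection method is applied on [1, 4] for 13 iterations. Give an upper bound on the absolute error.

Bisection error bound: |error| ≤ (b-a)/2^n
|error| ≤ (4 - 1)/2^13 = 3/2^13
|error| ≤ 0.0003662109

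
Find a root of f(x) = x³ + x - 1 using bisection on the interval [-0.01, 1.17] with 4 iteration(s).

f(x) = x³ + x - 1
Initial interval: [-0.01, 1.17]

Iteration 1:
  c_1 = (-0.010000 + 1.170000)/2 = 0.580000
  f(c_1) = f(0.580000) = -0.224888
  f(a) × f(c) ≥ 0, new interval: [0.580000, 1.170000]
Iteration 2:
  c_2 = (0.580000 + 1.170000)/2 = 0.875000
  f(c_2) = f(0.875000) = 0.544922
  f(a) × f(c) < 0, new interval: [0.580000, 0.875000]
Iteration 3:
  c_3 = (0.580000 + 0.875000)/2 = 0.727500
  f(c_3) = f(0.727500) = 0.112534
  f(a) × f(c) < 0, new interval: [0.580000, 0.727500]
Iteration 4:
  c_4 = (0.580000 + 0.727500)/2 = 0.653750
  f(c_4) = f(0.653750) = -0.066844
  f(a) × f(c) ≥ 0, new interval: [0.653750, 0.727500]

After 4 iteration(s), the approximation is c_4 = 0.653750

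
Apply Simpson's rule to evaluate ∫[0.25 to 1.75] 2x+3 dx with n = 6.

f(x) = 2x+3
a = 0.25, b = 1.75, n = 6
h = (b - a)/n = 0.250000

Simpson's rule: (h/3)[f(x₀) + 4f(x₁) + 2f(x₂) + ... + f(xₙ)]

x_0 = 0.2500, f(x_0) = 3.500000, coefficient = 1
x_1 = 0.5000, f(x_1) = 4.000000, coefficient = 4
x_2 = 0.7500, f(x_2) = 4.500000, coefficient = 2
x_3 = 1.0000, f(x_3) = 5.000000, coefficient = 4
x_4 = 1.2500, f(x_4) = 5.500000, coefficient = 2
x_5 = 1.5000, f(x_5) = 6.000000, coefficient = 4
x_6 = 1.7500, f(x_6) = 6.500000, coefficient = 1

I ≈ (0.250000/3) × 90.000000 = 7.500000
Exact value: 7.500000
Error: 0.000000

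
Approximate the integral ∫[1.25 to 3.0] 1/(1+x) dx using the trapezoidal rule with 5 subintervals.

f(x) = 1/(1+x)
a = 1.25, b = 3.0, n = 5
h = (b - a)/n = 0.350000

Trapezoidal rule: (h/2)[f(x₀) + 2f(x₁) + 2f(x₂) + ... + f(xₙ)]

x_0 = 1.2500, f(x_0) = 0.444444, coefficient = 1
x_1 = 1.6000, f(x_1) = 0.384615, coefficient = 2
x_2 = 1.9500, f(x_2) = 0.338983, coefficient = 2
x_3 = 2.3000, f(x_3) = 0.303030, coefficient = 2
x_4 = 2.6500, f(x_4) = 0.273973, coefficient = 2
x_5 = 3.0000, f(x_5) = 0.250000, coefficient = 1

I ≈ (0.350000/2) × 3.295647 = 0.576738
Exact value: 0.575364
Error: 0.001374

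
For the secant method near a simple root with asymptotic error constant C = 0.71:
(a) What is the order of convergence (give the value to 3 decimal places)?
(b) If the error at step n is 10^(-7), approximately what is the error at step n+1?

(a) Secant method has superlinear convergence with order φ = (1+√5)/2 ≈ 1.618.
    This means |e_{n+1}| ≈ C|e_n|^1.618.

(b) With |e_n| = 10^(-7) and C = 0.71:
    |e_{n+1}| ≈ 0.71 × (10^(-7))^1.618 = 0.71 × 10^(-11.33)

(a) ≈ 1.618 (golden ratio); (b) |e_{n+1}| ≈ 3.350e-12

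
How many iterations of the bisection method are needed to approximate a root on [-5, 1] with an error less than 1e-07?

We need (b-a)/2^n ≤ 1e-07
(1 - (-5))/2^n ≤ 1e-07
6/2^n ≤ 1e-07
2^n ≥ 60000000
n ≥ log₂(60000000) = 25.84
n ≥ 26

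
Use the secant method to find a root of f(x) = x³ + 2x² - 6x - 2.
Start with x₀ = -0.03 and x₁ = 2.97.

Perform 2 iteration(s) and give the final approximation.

f(x) = x³ + 2x² - 6x - 2
x₀ = -0.03, x₁ = 2.97

Secant formula: x_{n+1} = x_n - f(x_n)(x_n - x_{n-1})/(f(x_n) - f(x_{n-1}))

Iteration 1:
  f(-0.030000) = -1.818227
  f(2.970000) = 24.019873
  x_2 = 2.970000 - 24.019873×(2.970000 - (-0.030000))/(24.019873 - (-1.818227))
       = 0.181110
Iteration 2:
  f(2.970000) = 24.019873
  f(0.181110) = -3.015118
  x_3 = 0.181110 - (-3.015118)×(0.181110 - 2.970000)/(-3.015118 - 24.019873)
       = 0.492145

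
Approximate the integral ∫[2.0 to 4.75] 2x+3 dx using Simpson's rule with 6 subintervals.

f(x) = 2x+3
a = 2.0, b = 4.75, n = 6
h = (b - a)/n = 0.458333

Simpson's rule: (h/3)[f(x₀) + 4f(x₁) + 2f(x₂) + ... + f(xₙ)]

x_0 = 2.0000, f(x_0) = 7.000000, coefficient = 1
x_1 = 2.4583, f(x_1) = 7.916667, coefficient = 4
x_2 = 2.9167, f(x_2) = 8.833333, coefficient = 2
x_3 = 3.3750, f(x_3) = 9.750000, coefficient = 4
x_4 = 3.8333, f(x_4) = 10.666667, coefficient = 2
x_5 = 4.2917, f(x_5) = 11.583333, coefficient = 4
x_6 = 4.7500, f(x_6) = 12.500000, coefficient = 1

I ≈ (0.458333/3) × 175.500000 = 26.812500
Exact value: 26.812500
Error: 0.000000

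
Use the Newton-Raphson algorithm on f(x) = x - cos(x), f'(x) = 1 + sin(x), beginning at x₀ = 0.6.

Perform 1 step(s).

f(x) = x - cos(x)
f'(x) = 1 + sin(x)
x₀ = 0.6

Newton-Raphson formula: x_{n+1} = x_n - f(x_n)/f'(x_n)

Iteration 1:
  f(0.600000) = -0.225336
  f'(0.600000) = 1.564642
  x_1 = 0.600000 - (-0.225336)/1.564642 = 0.744017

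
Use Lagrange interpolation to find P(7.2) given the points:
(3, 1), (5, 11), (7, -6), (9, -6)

Lagrange interpolation formula:
P(x) = Σ yᵢ × Lᵢ(x)
where Lᵢ(x) = Π_{j≠i} (x - xⱼ)/(xᵢ - xⱼ)

L_0(7.2) = (7.2 - 5)/(3 - 5) × (7.2 - 7)/(3 - 7) × (7.2 - 9)/(3 - 9) = 0.016500
L_1(7.2) = (7.2 - 3)/(5 - 3) × (7.2 - 7)/(5 - 7) × (7.2 - 9)/(5 - 9) = -0.094500
L_2(7.2) = (7.2 - 3)/(7 - 3) × (7.2 - 5)/(7 - 5) × (7.2 - 9)/(7 - 9) = 1.039500
L_3(7.2) = (7.2 - 3)/(9 - 3) × (7.2 - 5)/(9 - 5) × (7.2 - 7)/(9 - 7) = 0.038500

P(7.2) = 1×L_0(7.2) + 11×L_1(7.2) + (-6)×L_2(7.2) + (-6)×L_3(7.2)
P(7.2) = -7.491000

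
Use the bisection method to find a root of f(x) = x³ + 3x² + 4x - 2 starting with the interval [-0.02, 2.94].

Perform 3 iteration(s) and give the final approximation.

f(x) = x³ + 3x² + 4x - 2
Initial interval: [-0.02, 2.94]

Iteration 1:
  c_1 = (-0.020000 + 2.940000)/2 = 1.460000
  f(c_1) = f(1.460000) = 13.346936
  f(a) × f(c) < 0, new interval: [-0.020000, 1.460000]
Iteration 2:
  c_2 = (-0.020000 + 1.460000)/2 = 0.720000
  f(c_2) = f(0.720000) = 2.808448
  f(a) × f(c) < 0, new interval: [-0.020000, 0.720000]
Iteration 3:
  c_3 = (-0.020000 + 0.720000)/2 = 0.350000
  f(c_3) = f(0.350000) = -0.189625
  f(a) × f(c) ≥ 0, new interval: [0.350000, 0.720000]

After 3 iteration(s), the approximation is c_3 = 0.350000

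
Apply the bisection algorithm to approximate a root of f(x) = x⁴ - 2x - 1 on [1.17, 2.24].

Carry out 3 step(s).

f(x) = x⁴ - 2x - 1
Initial interval: [1.17, 2.24]

Iteration 1:
  c_1 = (1.170000 + 2.240000)/2 = 1.705000
  f(c_1) = f(1.705000) = 4.040794
  f(a) × f(c) < 0, new interval: [1.170000, 1.705000]
Iteration 2:
  c_2 = (1.170000 + 1.705000)/2 = 1.437500
  f(c_2) = f(1.437500) = 0.395035
  f(a) × f(c) < 0, new interval: [1.170000, 1.437500]
Iteration 3:
  c_3 = (1.170000 + 1.437500)/2 = 1.303750
  f(c_3) = f(1.303750) = -0.718302
  f(a) × f(c) ≥ 0, new interval: [1.303750, 1.437500]

After 3 iteration(s), the approximation is c_3 = 1.303750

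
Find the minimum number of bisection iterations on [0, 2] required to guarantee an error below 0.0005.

We need (b-a)/2^n ≤ 0.0005
(2 - 0)/2^n ≤ 0.0005
2/2^n ≤ 0.0005
2^n ≥ 4000
n ≥ log₂(4000) = 11.97
n ≥ 12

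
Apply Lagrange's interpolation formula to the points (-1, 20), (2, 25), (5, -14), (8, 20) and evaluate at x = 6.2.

Lagrange interpolation formula:
P(x) = Σ yᵢ × Lᵢ(x)
where Lᵢ(x) = Π_{j≠i} (x - xⱼ)/(xᵢ - xⱼ)

L_0(6.2) = (6.2 - 2)/(-1 - 2) × (6.2 - 5)/(-1 - 5) × (6.2 - 8)/(-1 - 8) = 0.056000
L_1(6.2) = (6.2 - (-1))/(2 - (-1)) × (6.2 - 5)/(2 - 5) × (6.2 - 8)/(2 - 8) = -0.288000
L_2(6.2) = (6.2 - (-1))/(5 - (-1)) × (6.2 - 2)/(5 - 2) × (6.2 - 8)/(5 - 8) = 1.008000
L_3(6.2) = (6.2 - (-1))/(8 - (-1)) × (6.2 - 2)/(8 - 2) × (6.2 - 5)/(8 - 5) = 0.224000

P(6.2) = 20×L_0(6.2) + 25×L_1(6.2) + (-14)×L_2(6.2) + 20×L_3(6.2)
P(6.2) = -15.712000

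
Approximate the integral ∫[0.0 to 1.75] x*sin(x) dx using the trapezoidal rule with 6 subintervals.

f(x) = x*sin(x)
a = 0.0, b = 1.75, n = 6
h = (b - a)/n = 0.291667

Trapezoidal rule: (h/2)[f(x₀) + 2f(x₁) + 2f(x₂) + ... + f(xₙ)]

x_0 = 0.0000, f(x_0) = 0.000000, coefficient = 1
x_1 = 0.2917, f(x_1) = 0.083868, coefficient = 2
x_2 = 0.5833, f(x_2) = 0.321305, coefficient = 2
x_3 = 0.8750, f(x_3) = 0.671601, coefficient = 2
x_4 = 1.1667, f(x_4) = 1.072686, coefficient = 2
x_5 = 1.4583, f(x_5) = 1.449121, coefficient = 2
x_6 = 1.7500, f(x_6) = 1.721975, coefficient = 1

I ≈ (0.291667/2) × 8.919137 = 1.300707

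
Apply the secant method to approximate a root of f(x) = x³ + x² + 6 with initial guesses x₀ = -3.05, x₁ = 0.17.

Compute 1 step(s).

f(x) = x³ + x² + 6
x₀ = -3.05, x₁ = 0.17

Secant formula: x_{n+1} = x_n - f(x_n)(x_n - x_{n-1})/(f(x_n) - f(x_{n-1}))

Iteration 1:
  f(-3.050000) = -13.070125
  f(0.170000) = 6.033813
  x_2 = 0.170000 - 6.033813×(0.170000 - (-3.050000))/(6.033813 - (-13.070125))
       = -0.847009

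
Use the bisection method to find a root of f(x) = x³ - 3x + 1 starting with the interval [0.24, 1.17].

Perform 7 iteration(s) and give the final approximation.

f(x) = x³ - 3x + 1
Initial interval: [0.24, 1.17]

Iteration 1:
  c_1 = (0.240000 + 1.170000)/2 = 0.705000
  f(c_1) = f(0.705000) = -0.764597
  f(a) × f(c) < 0, new interval: [0.240000, 0.705000]
Iteration 2:
  c_2 = (0.240000 + 0.705000)/2 = 0.472500
  f(c_2) = f(0.472500) = -0.312011
  f(a) × f(c) < 0, new interval: [0.240000, 0.472500]
Iteration 3:
  c_3 = (0.240000 + 0.472500)/2 = 0.356250
  f(c_3) = f(0.356250) = -0.023537
  f(a) × f(c) < 0, new interval: [0.240000, 0.356250]
Iteration 4:
  c_4 = (0.240000 + 0.356250)/2 = 0.298125
  f(c_4) = f(0.298125) = 0.132122
  f(a) × f(c) ≥ 0, new interval: [0.298125, 0.356250]
Iteration 5:
  c_5 = (0.298125 + 0.356250)/2 = 0.327187
  f(c_5) = f(0.327187) = 0.053463
  f(a) × f(c) ≥ 0, new interval: [0.327187, 0.356250]
Iteration 6:
  c_6 = (0.327187 + 0.356250)/2 = 0.341719
  f(c_6) = f(0.341719) = 0.014747
  f(a) × f(c) ≥ 0, new interval: [0.341719, 0.356250]
Iteration 7:
  c_7 = (0.341719 + 0.356250)/2 = 0.348984
  f(c_7) = f(0.348984) = -0.004450
  f(a) × f(c) < 0, new interval: [0.341719, 0.348984]

After 7 iteration(s), the approximation is c_7 = 0.348984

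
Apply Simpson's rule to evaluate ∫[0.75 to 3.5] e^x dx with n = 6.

f(x) = e^x
a = 0.75, b = 3.5, n = 6
h = (b - a)/n = 0.458333

Simpson's rule: (h/3)[f(x₀) + 4f(x₁) + 2f(x₂) + ... + f(xₙ)]

x_0 = 0.7500, f(x_0) = 2.117000, coefficient = 1
x_1 = 1.2083, f(x_1) = 3.347900, coefficient = 4
x_2 = 1.6667, f(x_2) = 5.294490, coefficient = 2
x_3 = 2.1250, f(x_3) = 8.372897, coefficient = 4
x_4 = 2.5833, f(x_4) = 13.241202, coefficient = 2
x_5 = 3.0417, f(x_5) = 20.940114, coefficient = 4
x_6 = 3.5000, f(x_6) = 33.115452, coefficient = 1

I ≈ (0.458333/3) × 202.947484 = 31.005866
Exact value: 30.998452
Error: 0.007414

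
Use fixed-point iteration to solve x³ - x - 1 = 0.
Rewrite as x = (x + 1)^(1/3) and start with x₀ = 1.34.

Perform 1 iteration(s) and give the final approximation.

Equation: x³ - x - 1 = 0
Fixed-point form: x = (x + 1)^(1/3)
x₀ = 1.34

x_1 = g(1.340000) = 1.327614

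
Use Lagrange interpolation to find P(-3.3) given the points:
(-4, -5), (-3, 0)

Lagrange interpolation formula:
P(x) = Σ yᵢ × Lᵢ(x)
where Lᵢ(x) = Π_{j≠i} (x - xⱼ)/(xᵢ - xⱼ)

L_0(-3.3) = (-3.3 - (-3))/(-4 - (-3)) = 0.300000
L_1(-3.3) = (-3.3 - (-4))/(-3 - (-4)) = 0.700000

P(-3.3) = (-5)×L_0(-3.3) + 0×L_1(-3.3)
P(-3.3) = -1.500000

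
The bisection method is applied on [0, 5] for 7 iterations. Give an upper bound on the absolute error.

Bisection error bound: |error| ≤ (b-a)/2^n
|error| ≤ (5 - 0)/2^7 = 5/2^7
|error| ≤ 0.0390625000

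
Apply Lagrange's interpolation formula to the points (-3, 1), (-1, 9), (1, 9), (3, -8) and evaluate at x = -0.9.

Lagrange interpolation formula:
P(x) = Σ yᵢ × Lᵢ(x)
where Lᵢ(x) = Π_{j≠i} (x - xⱼ)/(xᵢ - xⱼ)

L_0(-0.9) = (-0.9 - (-1))/(-3 - (-1)) × (-0.9 - 1)/(-3 - 1) × (-0.9 - 3)/(-3 - 3) = -0.015437
L_1(-0.9) = (-0.9 - (-3))/(-1 - (-3)) × (-0.9 - 1)/(-1 - 1) × (-0.9 - 3)/(-1 - 3) = 0.972562
L_2(-0.9) = (-0.9 - (-3))/(1 - (-3)) × (-0.9 - (-1))/(1 - (-1)) × (-0.9 - 3)/(1 - 3) = 0.051187
L_3(-0.9) = (-0.9 - (-3))/(3 - (-3)) × (-0.9 - (-1))/(3 - (-1)) × (-0.9 - 1)/(3 - 1) = -0.008312

P(-0.9) = 1×L_0(-0.9) + 9×L_1(-0.9) + 9×L_2(-0.9) + (-8)×L_3(-0.9)
P(-0.9) = 9.264812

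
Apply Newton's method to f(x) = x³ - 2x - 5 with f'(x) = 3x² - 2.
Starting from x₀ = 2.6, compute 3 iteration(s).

f(x) = x³ - 2x - 5
f'(x) = 3x² - 2
x₀ = 2.6

Newton-Raphson formula: x_{n+1} = x_n - f(x_n)/f'(x_n)

Iteration 1:
  f(2.600000) = 7.376000
  f'(2.600000) = 18.280000
  x_1 = 2.600000 - 7.376000/18.280000 = 2.196499
Iteration 2:
  f(2.196499) = 1.204247
  f'(2.196499) = 12.473822
  x_2 = 2.196499 - 1.204247/12.473822 = 2.099957
Iteration 3:
  f(2.099957) = 0.060517
  f'(2.099957) = 11.229458
  x_3 = 2.099957 - 0.060517/11.229458 = 2.094568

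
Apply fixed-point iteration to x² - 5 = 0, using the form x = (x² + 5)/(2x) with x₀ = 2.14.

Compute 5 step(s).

Equation: x² - 5 = 0
Fixed-point form: x = (x² + 5)/(2x)
x₀ = 2.14

x_1 = g(2.140000) = 2.238224
x_2 = g(2.238224) = 2.236069
x_3 = g(2.236069) = 2.236068
x_4 = g(2.236068) = 2.236068
x_5 = g(2.236068) = 2.236068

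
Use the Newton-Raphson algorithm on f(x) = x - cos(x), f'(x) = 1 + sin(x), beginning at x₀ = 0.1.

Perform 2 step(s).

f(x) = x - cos(x)
f'(x) = 1 + sin(x)
x₀ = 0.1

Newton-Raphson formula: x_{n+1} = x_n - f(x_n)/f'(x_n)

Iteration 1:
  f(0.100000) = -0.895004
  f'(0.100000) = 1.099833
  x_1 = 0.100000 - (-0.895004)/1.099833 = 0.913763
Iteration 2:
  f(0.913763) = 0.302993
  f'(0.913763) = 1.791808
  x_2 = 0.913763 - 0.302993/1.791808 = 0.744664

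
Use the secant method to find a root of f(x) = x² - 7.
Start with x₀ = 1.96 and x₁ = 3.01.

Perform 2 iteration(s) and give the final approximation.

f(x) = x² - 7
x₀ = 1.96, x₁ = 3.01

Secant formula: x_{n+1} = x_n - f(x_n)(x_n - x_{n-1})/(f(x_n) - f(x_{n-1}))

Iteration 1:
  f(1.960000) = -3.158400
  f(3.010000) = 2.060100
  x_2 = 3.010000 - 2.060100×(3.010000 - 1.960000)/(2.060100 - (-3.158400))
       = 2.595493
Iteration 2:
  f(3.010000) = 2.060100
  f(2.595493) = -0.263416
  x_3 = 2.595493 - (-0.263416)×(2.595493 - 3.010000)/(-0.263416 - 2.060100)
       = 2.642485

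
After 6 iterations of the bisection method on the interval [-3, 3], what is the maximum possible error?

Bisection error bound: |error| ≤ (b-a)/2^n
|error| ≤ (3 - (-3))/2^6 = 6/2^6
|error| ≤ 0.0937500000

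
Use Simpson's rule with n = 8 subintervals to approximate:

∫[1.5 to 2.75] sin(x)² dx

f(x) = sin(x)²
a = 1.5, b = 2.75, n = 8
h = (b - a)/n = 0.156250

Simpson's rule: (h/3)[f(x₀) + 4f(x₁) + 2f(x₂) + ... + f(xₙ)]

x_0 = 1.5000, f(x_0) = 0.994996, coefficient = 1
x_1 = 1.6562, f(x_1) = 0.992715, coefficient = 4
x_2 = 1.8125, f(x_2) = 0.942708, coefficient = 2
x_3 = 1.9688, f(x_3) = 0.849818, coefficient = 4
x_4 = 2.1250, f(x_4) = 0.723044, coefficient = 2
x_5 = 2.2812, f(x_5) = 0.574664, coefficient = 4
x_6 = 2.4375, f(x_6) = 0.419052, coefficient = 2
x_7 = 2.5938, f(x_7) = 0.271281, coefficient = 4
x_8 = 2.7500, f(x_8) = 0.145665, coefficient = 1

I ≈ (0.156250/3) × 16.064187 = 0.836676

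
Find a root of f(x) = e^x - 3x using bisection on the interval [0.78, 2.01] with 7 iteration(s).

f(x) = e^x - 3x
Initial interval: [0.78, 2.01]

Iteration 1:
  c_1 = (0.780000 + 2.010000)/2 = 1.395000
  f(c_1) = f(1.395000) = -0.150025
  f(a) × f(c) ≥ 0, new interval: [1.395000, 2.010000]
Iteration 2:
  c_2 = (1.395000 + 2.010000)/2 = 1.702500
  f(c_2) = f(1.702500) = 0.380149
  f(a) × f(c) < 0, new interval: [1.395000, 1.702500]
Iteration 3:
  c_3 = (1.395000 + 1.702500)/2 = 1.548750
  f(c_3) = f(1.548750) = 0.059335
  f(a) × f(c) < 0, new interval: [1.395000, 1.548750]
Iteration 4:
  c_4 = (1.395000 + 1.548750)/2 = 1.471875
  f(c_4) = f(1.471875) = -0.058227
  f(a) × f(c) ≥ 0, new interval: [1.471875, 1.548750]
Iteration 5:
  c_5 = (1.471875 + 1.548750)/2 = 1.510312
  f(c_5) = f(1.510312) = -0.002792
  f(a) × f(c) ≥ 0, new interval: [1.510312, 1.548750]
Iteration 6:
  c_6 = (1.510312 + 1.548750)/2 = 1.529531
  f(c_6) = f(1.529531) = 0.027419
  f(a) × f(c) < 0, new interval: [1.510312, 1.529531]
Iteration 7:
  c_7 = (1.510312 + 1.529531)/2 = 1.519922
  f(c_7) = f(1.519922) = 0.012102
  f(a) × f(c) < 0, new interval: [1.510312, 1.519922]

After 7 iteration(s), the approximation is c_7 = 1.519922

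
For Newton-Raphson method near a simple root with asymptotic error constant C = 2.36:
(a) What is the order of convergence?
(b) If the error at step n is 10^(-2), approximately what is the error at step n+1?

(a) Newton-Raphson has quadratic (order 2) convergence near simple roots.
    This means |e_{n+1}| ≈ C|e_n|².

(b) With |e_n| = 10^(-2) and C = 2.36:
    |e_{n+1}| ≈ 2.36 × (10^(-2))² = 2.36 × 10^(-4)

(a) 2 (quadratic); (b) |e_{n+1}| ≈ 2.360e-04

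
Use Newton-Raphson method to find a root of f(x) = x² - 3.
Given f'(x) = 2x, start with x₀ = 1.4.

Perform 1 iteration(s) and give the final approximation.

f(x) = x² - 3
f'(x) = 2x
x₀ = 1.4

Newton-Raphson formula: x_{n+1} = x_n - f(x_n)/f'(x_n)

Iteration 1:
  f(1.400000) = -1.040000
  f'(1.400000) = 2.800000
  x_1 = 1.400000 - (-1.040000)/2.800000 = 1.771429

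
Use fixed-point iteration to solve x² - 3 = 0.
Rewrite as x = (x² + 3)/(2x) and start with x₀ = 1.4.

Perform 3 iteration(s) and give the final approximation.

Equation: x² - 3 = 0
Fixed-point form: x = (x² + 3)/(2x)
x₀ = 1.4

x_1 = g(1.400000) = 1.771429
x_2 = g(1.771429) = 1.732488
x_3 = g(1.732488) = 1.732051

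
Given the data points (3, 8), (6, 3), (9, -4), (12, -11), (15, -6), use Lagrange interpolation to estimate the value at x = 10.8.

Lagrange interpolation formula:
P(x) = Σ yᵢ × Lᵢ(x)
where Lᵢ(x) = Π_{j≠i} (x - xⱼ)/(xᵢ - xⱼ)

L_0(10.8) = (10.8 - 6)/(3 - 6) × (10.8 - 9)/(3 - 9) × (10.8 - 12)/(3 - 12) × (10.8 - 15)/(3 - 15) = 0.022400
L_1(10.8) = (10.8 - 3)/(6 - 3) × (10.8 - 9)/(6 - 9) × (10.8 - 12)/(6 - 12) × (10.8 - 15)/(6 - 15) = -0.145600
L_2(10.8) = (10.8 - 3)/(9 - 3) × (10.8 - 6)/(9 - 6) × (10.8 - 12)/(9 - 12) × (10.8 - 15)/(9 - 15) = 0.582400
L_3(10.8) = (10.8 - 3)/(12 - 3) × (10.8 - 6)/(12 - 6) × (10.8 - 9)/(12 - 9) × (10.8 - 15)/(12 - 15) = 0.582400
L_4(10.8) = (10.8 - 3)/(15 - 3) × (10.8 - 6)/(15 - 6) × (10.8 - 9)/(15 - 9) × (10.8 - 12)/(15 - 12) = -0.041600

P(10.8) = 8×L_0(10.8) + 3×L_1(10.8) + (-4)×L_2(10.8) + (-11)×L_3(10.8) + (-6)×L_4(10.8)
P(10.8) = -8.744000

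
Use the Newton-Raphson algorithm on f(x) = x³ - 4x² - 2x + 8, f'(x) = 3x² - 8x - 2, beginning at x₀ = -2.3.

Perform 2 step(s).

f(x) = x³ - 4x² - 2x + 8
f'(x) = 3x² - 8x - 2
x₀ = -2.3

Newton-Raphson formula: x_{n+1} = x_n - f(x_n)/f'(x_n)

Iteration 1:
  f(-2.300000) = -20.727000
  f'(-2.300000) = 32.270000
  x_1 = -2.300000 - (-20.727000)/32.270000 = -1.657701
Iteration 2:
  f(-1.657701) = -4.231799
  f'(-1.657701) = 19.505520
  x_2 = -1.657701 - (-4.231799)/19.505520 = -1.440747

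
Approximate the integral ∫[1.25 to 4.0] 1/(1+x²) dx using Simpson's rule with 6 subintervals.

f(x) = 1/(1+x²)
a = 1.25, b = 4.0, n = 6
h = (b - a)/n = 0.458333

Simpson's rule: (h/3)[f(x₀) + 4f(x₁) + 2f(x₂) + ... + f(xₙ)]

x_0 = 1.2500, f(x_0) = 0.390244, coefficient = 1
x_1 = 1.7083, f(x_1) = 0.255206, coefficient = 4
x_2 = 2.1667, f(x_2) = 0.175610, coefficient = 2
x_3 = 2.6250, f(x_3) = 0.126733, coefficient = 4
x_4 = 3.0833, f(x_4) = 0.095175, coefficient = 2
x_5 = 3.5417, f(x_5) = 0.073837, coefficient = 4
x_6 = 4.0000, f(x_6) = 0.058824, coefficient = 1

I ≈ (0.458333/3) × 2.813739 = 0.429877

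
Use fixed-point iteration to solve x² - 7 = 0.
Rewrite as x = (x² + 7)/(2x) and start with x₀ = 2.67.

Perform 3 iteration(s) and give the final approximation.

Equation: x² - 7 = 0
Fixed-point form: x = (x² + 7)/(2x)
x₀ = 2.67

x_1 = g(2.670000) = 2.645861
x_2 = g(2.645861) = 2.645751
x_3 = g(2.645751) = 2.645751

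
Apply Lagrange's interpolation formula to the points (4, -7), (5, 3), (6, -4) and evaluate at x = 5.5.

Lagrange interpolation formula:
P(x) = Σ yᵢ × Lᵢ(x)
where Lᵢ(x) = Π_{j≠i} (x - xⱼ)/(xᵢ - xⱼ)

L_0(5.5) = (5.5 - 5)/(4 - 5) × (5.5 - 6)/(4 - 6) = -0.125000
L_1(5.5) = (5.5 - 4)/(5 - 4) × (5.5 - 6)/(5 - 6) = 0.750000
L_2(5.5) = (5.5 - 4)/(6 - 4) × (5.5 - 5)/(6 - 5) = 0.375000

P(5.5) = (-7)×L_0(5.5) + 3×L_1(5.5) + (-4)×L_2(5.5)
P(5.5) = 1.625000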